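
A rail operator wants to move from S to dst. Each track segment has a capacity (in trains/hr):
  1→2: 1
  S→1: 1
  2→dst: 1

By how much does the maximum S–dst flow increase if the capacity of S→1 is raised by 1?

0

Original max flow = 1.
Even with extra capacity on S→1, another cut of capacity 1 remains binding.
New max flow = 1. Increase = 0.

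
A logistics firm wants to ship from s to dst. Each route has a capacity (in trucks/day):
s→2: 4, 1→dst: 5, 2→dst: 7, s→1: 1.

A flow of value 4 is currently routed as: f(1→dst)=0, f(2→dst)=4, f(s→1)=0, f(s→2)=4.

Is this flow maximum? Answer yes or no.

Residual path s→1→dst has bottleneck 1 > 0.
Pushing 1 along it raises the flow to 5, so the given flow is not maximum.

No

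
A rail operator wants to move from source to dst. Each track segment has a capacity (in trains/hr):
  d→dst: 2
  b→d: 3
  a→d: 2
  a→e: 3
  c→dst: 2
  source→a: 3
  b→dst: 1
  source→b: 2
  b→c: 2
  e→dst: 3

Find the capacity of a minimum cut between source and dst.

5

Max flow = 5 (via 4 augmenting paths).
In the residual at optimum, the set reachable from source is {source}.
Cut edges: source→a (cap 3), source→b (cap 2). Sum = 5.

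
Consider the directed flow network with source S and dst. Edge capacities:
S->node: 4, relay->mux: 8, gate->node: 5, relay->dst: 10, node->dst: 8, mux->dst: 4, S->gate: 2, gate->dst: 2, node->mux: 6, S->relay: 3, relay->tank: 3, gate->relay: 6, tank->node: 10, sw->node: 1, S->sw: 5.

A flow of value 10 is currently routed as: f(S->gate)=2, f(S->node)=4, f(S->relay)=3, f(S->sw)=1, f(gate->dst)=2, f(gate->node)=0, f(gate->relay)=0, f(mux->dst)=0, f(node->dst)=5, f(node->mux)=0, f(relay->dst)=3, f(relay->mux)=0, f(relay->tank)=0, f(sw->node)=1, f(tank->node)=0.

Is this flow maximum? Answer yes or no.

Yes

Residual reachable from S: {S, sw}; dst is not reachable.
Saturated cut: S->gate, S->relay, S->node, sw->node with total capacity 10 = current flow value. Flow is maximum.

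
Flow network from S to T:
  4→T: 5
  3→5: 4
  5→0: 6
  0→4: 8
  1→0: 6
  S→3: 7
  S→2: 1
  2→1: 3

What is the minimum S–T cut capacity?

5

Max flow = 5 (via 2 augmenting paths).
In the residual at optimum, the set reachable from S is {3, S}.
Cut edges: 3→5 (cap 4), S→2 (cap 1). Sum = 5.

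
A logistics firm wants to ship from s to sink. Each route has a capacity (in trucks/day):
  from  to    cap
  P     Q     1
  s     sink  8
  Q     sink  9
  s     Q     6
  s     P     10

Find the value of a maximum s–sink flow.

15

Augment s→sink: bottleneck 8. Total 8.
Augment s→Q→sink: bottleneck 6. Total 14.
Augment s→P→Q→sink: bottleneck 1. Total 15.
No augmenting path remains in the residual graph.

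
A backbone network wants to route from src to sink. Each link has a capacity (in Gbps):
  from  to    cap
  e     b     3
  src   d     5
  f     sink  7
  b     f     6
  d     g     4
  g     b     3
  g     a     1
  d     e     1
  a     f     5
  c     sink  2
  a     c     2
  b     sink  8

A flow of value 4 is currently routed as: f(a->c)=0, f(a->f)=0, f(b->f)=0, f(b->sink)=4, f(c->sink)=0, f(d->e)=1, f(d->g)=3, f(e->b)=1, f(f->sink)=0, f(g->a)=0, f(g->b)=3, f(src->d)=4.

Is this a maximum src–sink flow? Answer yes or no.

No

Residual path src->d->g->a->c->sink has bottleneck 1 > 0.
Pushing 1 along it raises the flow to 5, so the given flow is not maximum.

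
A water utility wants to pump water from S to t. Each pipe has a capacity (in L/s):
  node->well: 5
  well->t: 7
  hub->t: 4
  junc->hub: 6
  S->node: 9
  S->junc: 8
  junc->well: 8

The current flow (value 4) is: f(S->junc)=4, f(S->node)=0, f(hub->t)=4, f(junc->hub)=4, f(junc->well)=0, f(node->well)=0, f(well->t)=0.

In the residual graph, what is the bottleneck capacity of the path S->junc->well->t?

4

Residual capacities along the path: S->junc: 4, junc->well: 8, well->t: 7.
Minimum is 4.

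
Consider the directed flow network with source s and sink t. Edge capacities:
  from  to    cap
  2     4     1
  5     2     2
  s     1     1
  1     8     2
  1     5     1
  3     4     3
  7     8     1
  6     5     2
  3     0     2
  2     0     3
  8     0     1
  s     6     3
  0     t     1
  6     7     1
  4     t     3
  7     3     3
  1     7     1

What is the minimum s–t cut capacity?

4

Max flow = 4 (via 4 augmenting paths).
In the residual at optimum, the set reachable from s is {s}.
Cut edges: s→6 (cap 3), s→1 (cap 1). Sum = 4.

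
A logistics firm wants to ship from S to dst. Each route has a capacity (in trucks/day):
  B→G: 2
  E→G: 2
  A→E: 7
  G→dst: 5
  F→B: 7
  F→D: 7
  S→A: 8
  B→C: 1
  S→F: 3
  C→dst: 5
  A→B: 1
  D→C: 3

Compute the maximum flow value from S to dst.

Augment S→F→D→C→dst: bottleneck 3. Total 3.
Augment S→A→B→C→dst: bottleneck 1. Total 4.
Augment S→A→E→G→dst: bottleneck 2. Total 6.
No augmenting path remains in the residual graph.

6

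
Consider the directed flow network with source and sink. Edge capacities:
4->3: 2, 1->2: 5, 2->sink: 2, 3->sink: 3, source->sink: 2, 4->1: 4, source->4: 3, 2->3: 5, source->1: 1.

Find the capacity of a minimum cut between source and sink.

Max flow = 6 (via 4 augmenting paths).
In the residual at optimum, the set reachable from source is {source}.
Cut edges: source->4 (cap 3), source->1 (cap 1), source->sink (cap 2). Sum = 6.

6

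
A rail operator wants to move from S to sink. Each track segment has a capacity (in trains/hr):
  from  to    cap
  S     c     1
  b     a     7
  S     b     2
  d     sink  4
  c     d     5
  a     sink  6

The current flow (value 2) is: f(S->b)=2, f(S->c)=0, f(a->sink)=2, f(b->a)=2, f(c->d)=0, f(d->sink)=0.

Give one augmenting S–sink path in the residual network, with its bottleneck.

S->c->d->sink, bottleneck 1

Residual along S->c->d->sink: S->c: 1, c->d: 5, d->sink: 4.
Bottleneck = min = 1.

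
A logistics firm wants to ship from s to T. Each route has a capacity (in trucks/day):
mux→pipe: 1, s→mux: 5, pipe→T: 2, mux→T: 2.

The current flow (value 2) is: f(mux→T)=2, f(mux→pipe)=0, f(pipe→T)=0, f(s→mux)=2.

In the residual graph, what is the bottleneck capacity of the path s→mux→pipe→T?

1

Residual capacities along the path: s→mux: 3, mux→pipe: 1, pipe→T: 2.
Minimum is 1.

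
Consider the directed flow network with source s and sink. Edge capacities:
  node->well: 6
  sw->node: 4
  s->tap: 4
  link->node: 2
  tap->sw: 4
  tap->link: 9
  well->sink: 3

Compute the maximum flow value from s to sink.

Augment s->tap->sw->node->well->sink: bottleneck 3. Total 3.
No augmenting path remains in the residual graph.

3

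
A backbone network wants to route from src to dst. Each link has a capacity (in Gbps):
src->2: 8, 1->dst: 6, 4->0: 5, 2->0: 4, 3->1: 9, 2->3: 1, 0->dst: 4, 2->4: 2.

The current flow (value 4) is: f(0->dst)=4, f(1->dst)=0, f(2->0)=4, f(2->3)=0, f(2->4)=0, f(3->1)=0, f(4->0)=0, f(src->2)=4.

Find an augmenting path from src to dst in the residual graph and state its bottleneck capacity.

src->2->3->1->dst, bottleneck 1

Residual along src->2->3->1->dst: src->2: 4, 2->3: 1, 3->1: 9, 1->dst: 6.
Bottleneck = min = 1.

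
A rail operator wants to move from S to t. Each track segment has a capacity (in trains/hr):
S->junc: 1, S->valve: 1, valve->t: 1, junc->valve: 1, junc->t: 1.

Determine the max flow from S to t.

Augment S->junc->t: bottleneck 1. Total 1.
Augment S->valve->t: bottleneck 1. Total 2.
No augmenting path remains in the residual graph.

2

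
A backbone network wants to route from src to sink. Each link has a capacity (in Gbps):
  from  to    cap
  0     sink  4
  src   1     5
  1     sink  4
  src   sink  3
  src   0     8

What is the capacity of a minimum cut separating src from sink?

Max flow = 11 (via 3 augmenting paths).
In the residual at optimum, the set reachable from src is {0, 1, src}.
Cut edges: src->sink (cap 3), 1->sink (cap 4), 0->sink (cap 4). Sum = 11.

11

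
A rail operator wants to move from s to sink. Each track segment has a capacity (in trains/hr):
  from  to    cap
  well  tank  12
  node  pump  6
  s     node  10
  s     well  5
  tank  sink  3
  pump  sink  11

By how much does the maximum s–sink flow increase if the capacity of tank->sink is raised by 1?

Original max flow = 9.
After raising cap(tank->sink), augmenting paths through that edge carry 1 more unit.
New max flow = 10. Increase = 1.

1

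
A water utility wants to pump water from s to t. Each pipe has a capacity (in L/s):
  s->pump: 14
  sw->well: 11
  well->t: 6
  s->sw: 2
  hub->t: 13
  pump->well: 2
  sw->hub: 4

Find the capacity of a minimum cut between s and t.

4

Max flow = 4 (via 2 augmenting paths).
In the residual at optimum, the set reachable from s is {pump, s}.
Cut edges: s->sw (cap 2), pump->well (cap 2). Sum = 4.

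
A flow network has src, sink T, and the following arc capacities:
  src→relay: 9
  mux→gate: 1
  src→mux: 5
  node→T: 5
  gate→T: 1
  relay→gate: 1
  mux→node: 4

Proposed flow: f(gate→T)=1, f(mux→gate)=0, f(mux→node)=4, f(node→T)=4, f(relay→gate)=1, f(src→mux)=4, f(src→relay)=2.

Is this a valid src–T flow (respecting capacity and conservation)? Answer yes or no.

Conservation fails at relay: inflow 2 ≠ outflow 1.

No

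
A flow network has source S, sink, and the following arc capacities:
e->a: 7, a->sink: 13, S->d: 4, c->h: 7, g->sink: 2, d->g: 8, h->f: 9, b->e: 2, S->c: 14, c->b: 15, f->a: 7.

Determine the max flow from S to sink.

11

Augment S->d->g->sink: bottleneck 2. Total 2.
Augment S->c->b->e->a->sink: bottleneck 2. Total 4.
Augment S->c->h->f->a->sink: bottleneck 7. Total 11.
No augmenting path remains in the residual graph.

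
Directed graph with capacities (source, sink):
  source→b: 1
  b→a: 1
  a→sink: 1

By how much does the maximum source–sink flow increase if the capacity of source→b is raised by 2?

Original max flow = 1.
Even with extra capacity on source→b, another cut of capacity 1 remains binding.
New max flow = 1. Increase = 0.

0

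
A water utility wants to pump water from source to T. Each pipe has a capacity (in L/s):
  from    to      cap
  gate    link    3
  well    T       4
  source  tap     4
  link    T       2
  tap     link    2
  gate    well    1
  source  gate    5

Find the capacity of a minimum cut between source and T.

3

Max flow = 3 (via 2 augmenting paths).
In the residual at optimum, the set reachable from source is {gate, link, source, tap}.
Cut edges: gate→well (cap 1), link→T (cap 2). Sum = 3.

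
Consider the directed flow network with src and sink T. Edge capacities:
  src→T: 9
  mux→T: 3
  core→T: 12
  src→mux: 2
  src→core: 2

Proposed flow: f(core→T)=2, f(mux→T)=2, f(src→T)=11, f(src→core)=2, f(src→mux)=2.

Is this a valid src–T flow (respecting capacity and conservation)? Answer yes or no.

Capacity violated on src→T: flow 11 > capacity 9.

No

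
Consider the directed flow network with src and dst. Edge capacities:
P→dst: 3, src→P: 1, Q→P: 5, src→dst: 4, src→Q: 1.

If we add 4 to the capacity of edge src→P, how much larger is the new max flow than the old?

Original max flow = 6.
After raising cap(src→P), augmenting paths through that edge carry 1 more unit.
New max flow = 7. Increase = 1.

1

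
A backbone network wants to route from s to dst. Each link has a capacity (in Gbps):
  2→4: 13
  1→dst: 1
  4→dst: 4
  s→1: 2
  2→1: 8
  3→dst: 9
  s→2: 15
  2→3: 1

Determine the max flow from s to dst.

6

Augment s→1→dst: bottleneck 1. Total 1.
Augment s→2→3→dst: bottleneck 1. Total 2.
Augment s→2→4→dst: bottleneck 4. Total 6.
No augmenting path remains in the residual graph.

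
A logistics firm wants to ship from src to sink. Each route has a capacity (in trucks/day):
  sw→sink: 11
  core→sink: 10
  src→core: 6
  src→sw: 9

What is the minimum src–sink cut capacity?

Max flow = 15 (via 2 augmenting paths).
In the residual at optimum, the set reachable from src is {src}.
Cut edges: src→core (cap 6), src→sw (cap 9). Sum = 15.

15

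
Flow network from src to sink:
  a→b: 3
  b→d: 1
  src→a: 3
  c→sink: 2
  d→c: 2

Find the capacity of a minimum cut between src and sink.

1

Max flow = 1 (via 1 augmenting path).
In the residual at optimum, the set reachable from src is {a, b, src}.
Cut edges: b→d (cap 1). Sum = 1.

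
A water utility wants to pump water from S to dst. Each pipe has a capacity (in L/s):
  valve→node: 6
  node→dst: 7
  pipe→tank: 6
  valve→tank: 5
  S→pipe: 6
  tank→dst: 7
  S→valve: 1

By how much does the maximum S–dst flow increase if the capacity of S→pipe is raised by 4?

0

Original max flow = 7.
Even with extra capacity on S→pipe, another cut of capacity 7 remains binding.
New max flow = 7. Increase = 0.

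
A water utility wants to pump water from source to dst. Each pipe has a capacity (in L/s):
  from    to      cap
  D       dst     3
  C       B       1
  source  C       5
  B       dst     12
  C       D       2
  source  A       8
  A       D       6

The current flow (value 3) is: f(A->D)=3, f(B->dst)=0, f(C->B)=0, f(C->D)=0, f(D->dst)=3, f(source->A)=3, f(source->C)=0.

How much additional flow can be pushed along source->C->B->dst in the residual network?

1

Residual capacities along the path: source->C: 5, C->B: 1, B->dst: 12.
Minimum is 1.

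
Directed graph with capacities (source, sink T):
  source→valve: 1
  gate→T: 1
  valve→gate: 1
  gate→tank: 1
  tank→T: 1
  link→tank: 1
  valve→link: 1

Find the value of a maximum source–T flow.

Augment source→valve→gate→T: bottleneck 1. Total 1.
No augmenting path remains in the residual graph.

1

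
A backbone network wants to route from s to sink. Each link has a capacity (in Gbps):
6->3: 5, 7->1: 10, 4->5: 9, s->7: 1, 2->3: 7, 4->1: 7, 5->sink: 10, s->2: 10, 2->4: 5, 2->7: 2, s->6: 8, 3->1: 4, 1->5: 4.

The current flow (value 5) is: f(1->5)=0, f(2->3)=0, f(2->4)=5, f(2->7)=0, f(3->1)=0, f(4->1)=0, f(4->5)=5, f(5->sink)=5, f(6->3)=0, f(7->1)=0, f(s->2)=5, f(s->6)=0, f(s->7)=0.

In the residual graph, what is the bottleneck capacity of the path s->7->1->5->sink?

1

Residual capacities along the path: s->7: 1, 7->1: 10, 1->5: 4, 5->sink: 5.
Minimum is 1.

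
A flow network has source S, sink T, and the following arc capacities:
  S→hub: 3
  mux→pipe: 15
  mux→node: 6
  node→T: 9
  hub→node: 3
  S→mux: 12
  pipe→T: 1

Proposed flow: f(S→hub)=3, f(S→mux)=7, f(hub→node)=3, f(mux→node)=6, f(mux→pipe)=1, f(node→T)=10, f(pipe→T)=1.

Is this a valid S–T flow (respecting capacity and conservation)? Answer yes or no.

No

Capacity violated on node→T: flow 10 > capacity 9.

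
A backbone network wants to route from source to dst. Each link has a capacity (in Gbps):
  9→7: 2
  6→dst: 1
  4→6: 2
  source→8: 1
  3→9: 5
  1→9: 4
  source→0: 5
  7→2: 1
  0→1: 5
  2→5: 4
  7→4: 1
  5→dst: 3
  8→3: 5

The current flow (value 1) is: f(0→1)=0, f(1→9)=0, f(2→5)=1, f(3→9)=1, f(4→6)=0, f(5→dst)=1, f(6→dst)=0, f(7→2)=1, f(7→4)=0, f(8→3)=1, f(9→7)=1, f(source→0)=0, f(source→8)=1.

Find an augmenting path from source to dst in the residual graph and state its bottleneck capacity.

Residual along source→0→1→9→7→4→6→dst: source→0: 5, 0→1: 5, 1→9: 4, 9→7: 1, 7→4: 1, 4→6: 2, 6→dst: 1.
Bottleneck = min = 1.

source→0→1→9→7→4→6→dst, bottleneck 1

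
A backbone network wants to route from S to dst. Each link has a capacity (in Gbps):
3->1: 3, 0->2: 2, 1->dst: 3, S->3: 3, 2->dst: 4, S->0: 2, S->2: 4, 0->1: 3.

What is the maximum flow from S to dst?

Augment S->2->dst: bottleneck 4. Total 4.
Augment S->3->1->dst: bottleneck 3. Total 7.
No augmenting path remains in the residual graph.

7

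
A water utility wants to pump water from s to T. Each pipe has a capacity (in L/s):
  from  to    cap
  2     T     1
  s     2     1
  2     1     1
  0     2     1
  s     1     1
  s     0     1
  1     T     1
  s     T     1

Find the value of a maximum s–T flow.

3

Augment s→T: bottleneck 1. Total 1.
Augment s→2→T: bottleneck 1. Total 2.
Augment s→1→T: bottleneck 1. Total 3.
No augmenting path remains in the residual graph.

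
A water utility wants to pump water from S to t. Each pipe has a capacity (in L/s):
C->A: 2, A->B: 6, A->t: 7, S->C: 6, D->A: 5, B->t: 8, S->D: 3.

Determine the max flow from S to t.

Augment S->D->A->t: bottleneck 3. Total 3.
Augment S->C->A->t: bottleneck 2. Total 5.
No augmenting path remains in the residual graph.

5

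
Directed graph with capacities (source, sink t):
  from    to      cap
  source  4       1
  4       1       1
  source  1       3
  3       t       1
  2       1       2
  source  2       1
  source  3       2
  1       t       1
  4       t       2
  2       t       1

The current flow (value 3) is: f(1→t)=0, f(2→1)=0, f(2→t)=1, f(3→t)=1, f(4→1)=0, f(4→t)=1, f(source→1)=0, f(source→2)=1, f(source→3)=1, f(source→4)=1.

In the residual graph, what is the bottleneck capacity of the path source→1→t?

Residual capacities along the path: source→1: 3, 1→t: 1.
Minimum is 1.

1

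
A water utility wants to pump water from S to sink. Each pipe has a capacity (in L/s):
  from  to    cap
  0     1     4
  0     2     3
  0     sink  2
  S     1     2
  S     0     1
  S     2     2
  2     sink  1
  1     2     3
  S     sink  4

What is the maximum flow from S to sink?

6

Augment S->sink: bottleneck 4. Total 4.
Augment S->0->sink: bottleneck 1. Total 5.
Augment S->2->sink: bottleneck 1. Total 6.
No augmenting path remains in the residual graph.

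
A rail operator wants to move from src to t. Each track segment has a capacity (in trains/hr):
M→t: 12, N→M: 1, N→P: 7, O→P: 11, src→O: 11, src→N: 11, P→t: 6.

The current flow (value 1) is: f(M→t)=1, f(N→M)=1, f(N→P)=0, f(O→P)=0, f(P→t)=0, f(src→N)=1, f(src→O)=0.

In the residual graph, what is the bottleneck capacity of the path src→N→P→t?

6

Residual capacities along the path: src→N: 10, N→P: 7, P→t: 6.
Minimum is 6.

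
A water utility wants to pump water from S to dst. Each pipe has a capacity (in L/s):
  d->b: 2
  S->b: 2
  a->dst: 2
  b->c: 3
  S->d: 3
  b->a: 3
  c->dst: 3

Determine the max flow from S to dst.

Augment S->b->a->dst: bottleneck 2. Total 2.
Augment S->d->b->c->dst: bottleneck 2. Total 4.
No augmenting path remains in the residual graph.

4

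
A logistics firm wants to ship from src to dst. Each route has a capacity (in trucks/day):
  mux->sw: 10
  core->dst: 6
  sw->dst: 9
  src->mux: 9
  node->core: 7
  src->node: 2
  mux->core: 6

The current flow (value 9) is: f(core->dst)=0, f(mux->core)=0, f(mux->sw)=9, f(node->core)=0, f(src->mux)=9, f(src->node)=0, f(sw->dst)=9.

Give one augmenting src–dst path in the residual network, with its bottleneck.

Residual along src->node->core->dst: src->node: 2, node->core: 7, core->dst: 6.
Bottleneck = min = 2.

src->node->core->dst, bottleneck 2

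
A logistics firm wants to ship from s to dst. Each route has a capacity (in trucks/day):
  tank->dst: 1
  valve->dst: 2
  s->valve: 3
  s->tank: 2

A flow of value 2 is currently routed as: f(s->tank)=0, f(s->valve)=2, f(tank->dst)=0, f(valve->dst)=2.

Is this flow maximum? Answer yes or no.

No

Residual path s->tank->dst has bottleneck 1 > 0.
Pushing 1 along it raises the flow to 3, so the given flow is not maximum.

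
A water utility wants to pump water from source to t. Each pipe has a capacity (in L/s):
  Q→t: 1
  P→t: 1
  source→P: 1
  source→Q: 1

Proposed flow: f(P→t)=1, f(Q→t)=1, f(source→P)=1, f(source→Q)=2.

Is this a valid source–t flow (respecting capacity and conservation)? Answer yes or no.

Capacity violated on source→Q: flow 2 > capacity 1.

No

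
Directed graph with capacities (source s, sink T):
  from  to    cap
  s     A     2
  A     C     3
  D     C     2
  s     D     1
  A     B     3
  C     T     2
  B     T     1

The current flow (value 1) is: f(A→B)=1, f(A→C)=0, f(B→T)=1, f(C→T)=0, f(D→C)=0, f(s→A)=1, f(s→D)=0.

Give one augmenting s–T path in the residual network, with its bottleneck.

s→A→C→T, bottleneck 1

Residual along s→A→C→T: s→A: 1, A→C: 3, C→T: 2.
Bottleneck = min = 1.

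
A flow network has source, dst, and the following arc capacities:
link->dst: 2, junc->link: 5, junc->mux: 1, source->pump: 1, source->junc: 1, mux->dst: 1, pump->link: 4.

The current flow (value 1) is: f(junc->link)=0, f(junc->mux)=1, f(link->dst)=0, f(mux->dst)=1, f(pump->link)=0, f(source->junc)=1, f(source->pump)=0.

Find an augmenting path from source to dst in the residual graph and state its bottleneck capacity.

source->pump->link->dst, bottleneck 1

Residual along source->pump->link->dst: source->pump: 1, pump->link: 4, link->dst: 2.
Bottleneck = min = 1.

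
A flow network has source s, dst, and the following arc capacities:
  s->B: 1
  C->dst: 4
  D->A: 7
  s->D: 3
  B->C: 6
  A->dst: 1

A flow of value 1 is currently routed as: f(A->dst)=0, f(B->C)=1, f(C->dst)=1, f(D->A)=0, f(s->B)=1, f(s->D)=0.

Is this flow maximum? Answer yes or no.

No

Residual path s->D->A->dst has bottleneck 1 > 0.
Pushing 1 along it raises the flow to 2, so the given flow is not maximum.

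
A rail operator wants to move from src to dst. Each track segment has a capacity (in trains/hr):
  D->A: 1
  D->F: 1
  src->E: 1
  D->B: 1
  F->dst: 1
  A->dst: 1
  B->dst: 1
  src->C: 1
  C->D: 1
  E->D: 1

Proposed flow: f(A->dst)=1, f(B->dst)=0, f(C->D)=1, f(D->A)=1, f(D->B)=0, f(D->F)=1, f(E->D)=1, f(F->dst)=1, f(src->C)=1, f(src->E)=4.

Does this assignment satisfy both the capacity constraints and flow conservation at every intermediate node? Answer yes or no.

Capacity violated on src->E: flow 4 > capacity 1.

No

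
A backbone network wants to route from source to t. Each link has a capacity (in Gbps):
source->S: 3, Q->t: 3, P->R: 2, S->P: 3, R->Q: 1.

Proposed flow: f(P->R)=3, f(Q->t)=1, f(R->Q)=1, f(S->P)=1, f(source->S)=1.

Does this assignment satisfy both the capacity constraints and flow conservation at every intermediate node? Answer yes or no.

No

Capacity violated on P->R: flow 3 > capacity 2.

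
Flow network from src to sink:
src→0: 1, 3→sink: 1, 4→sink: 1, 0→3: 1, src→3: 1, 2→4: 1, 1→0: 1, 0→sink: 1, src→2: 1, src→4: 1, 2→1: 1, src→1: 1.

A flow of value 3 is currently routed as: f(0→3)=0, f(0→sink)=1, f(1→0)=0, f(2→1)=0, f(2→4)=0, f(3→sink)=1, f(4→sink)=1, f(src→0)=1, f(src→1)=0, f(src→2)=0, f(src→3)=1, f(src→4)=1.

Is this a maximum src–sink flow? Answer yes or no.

Residual reachable from src: {0, 1, 2, 3, 4, src}; sink is not reachable.
Saturated cut: 4→sink, 0→sink, 3→sink with total capacity 3 = current flow value. Flow is maximum.

Yes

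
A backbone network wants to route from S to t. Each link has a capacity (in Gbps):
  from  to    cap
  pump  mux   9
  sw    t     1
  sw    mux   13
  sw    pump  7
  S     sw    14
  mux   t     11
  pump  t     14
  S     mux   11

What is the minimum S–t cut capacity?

Max flow = 19 (via 3 augmenting paths).
In the residual at optimum, the set reachable from S is {S, mux, sw}.
Cut edges: sw→pump (cap 7), sw→t (cap 1), mux→t (cap 11). Sum = 19.

19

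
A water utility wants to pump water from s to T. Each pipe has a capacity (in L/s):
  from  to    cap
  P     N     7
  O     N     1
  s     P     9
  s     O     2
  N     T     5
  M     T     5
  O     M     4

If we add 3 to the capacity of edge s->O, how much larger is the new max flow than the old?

2

Original max flow = 7.
After raising cap(s->O), augmenting paths through that edge carry 2 more units.
New max flow = 9. Increase = 2.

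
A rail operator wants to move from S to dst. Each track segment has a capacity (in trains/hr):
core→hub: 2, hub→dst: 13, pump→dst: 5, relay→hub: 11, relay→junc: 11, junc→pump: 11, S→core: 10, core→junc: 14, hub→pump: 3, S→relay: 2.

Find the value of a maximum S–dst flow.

9

Augment S→core→hub→dst: bottleneck 2. Total 2.
Augment S→relay→hub→dst: bottleneck 2. Total 4.
Augment S→core→junc→pump→dst: bottleneck 5. Total 9.
No augmenting path remains in the residual graph.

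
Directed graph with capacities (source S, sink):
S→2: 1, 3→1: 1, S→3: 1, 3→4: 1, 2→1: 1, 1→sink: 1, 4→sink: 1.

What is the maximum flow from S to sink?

Augment S→3→4→sink: bottleneck 1. Total 1.
Augment S→2→1→sink: bottleneck 1. Total 2.
No augmenting path remains in the residual graph.

2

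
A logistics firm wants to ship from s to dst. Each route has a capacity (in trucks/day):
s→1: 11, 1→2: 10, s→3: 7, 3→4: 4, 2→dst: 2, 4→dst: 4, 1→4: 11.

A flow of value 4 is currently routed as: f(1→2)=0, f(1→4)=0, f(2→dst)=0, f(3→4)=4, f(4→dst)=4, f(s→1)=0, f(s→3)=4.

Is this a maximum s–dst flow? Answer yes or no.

No

Residual path s→1→2→dst has bottleneck 2 > 0.
Pushing 2 along it raises the flow to 6, so the given flow is not maximum.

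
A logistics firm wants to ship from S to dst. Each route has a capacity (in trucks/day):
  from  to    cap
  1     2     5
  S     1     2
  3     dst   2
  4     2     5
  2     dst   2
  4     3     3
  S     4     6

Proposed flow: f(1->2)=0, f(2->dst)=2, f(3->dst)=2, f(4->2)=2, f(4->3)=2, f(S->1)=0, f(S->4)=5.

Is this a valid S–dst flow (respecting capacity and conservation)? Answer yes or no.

Conservation fails at 4: inflow 5 ≠ outflow 4.

No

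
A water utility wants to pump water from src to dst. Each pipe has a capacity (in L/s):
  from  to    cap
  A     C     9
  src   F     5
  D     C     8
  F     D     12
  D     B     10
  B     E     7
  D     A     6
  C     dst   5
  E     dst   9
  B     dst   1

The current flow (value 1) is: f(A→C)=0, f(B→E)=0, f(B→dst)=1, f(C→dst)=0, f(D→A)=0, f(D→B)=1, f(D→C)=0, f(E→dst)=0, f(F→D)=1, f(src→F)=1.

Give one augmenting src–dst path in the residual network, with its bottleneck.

Residual along src→F→D→C→dst: src→F: 4, F→D: 11, D→C: 8, C→dst: 5.
Bottleneck = min = 4.

src→F→D→C→dst, bottleneck 4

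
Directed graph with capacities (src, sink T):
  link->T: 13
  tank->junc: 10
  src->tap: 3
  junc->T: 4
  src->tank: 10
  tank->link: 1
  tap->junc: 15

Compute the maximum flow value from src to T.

Augment src->tap->junc->T: bottleneck 3. Total 3.
Augment src->tank->junc->T: bottleneck 1. Total 4.
Augment src->tank->link->T: bottleneck 1. Total 5.
No augmenting path remains in the residual graph.

5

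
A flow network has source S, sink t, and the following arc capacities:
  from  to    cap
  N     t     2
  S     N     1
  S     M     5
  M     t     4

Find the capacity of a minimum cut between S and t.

Max flow = 5 (via 2 augmenting paths).
In the residual at optimum, the set reachable from S is {M, S}.
Cut edges: S→N (cap 1), M→t (cap 4). Sum = 5.

5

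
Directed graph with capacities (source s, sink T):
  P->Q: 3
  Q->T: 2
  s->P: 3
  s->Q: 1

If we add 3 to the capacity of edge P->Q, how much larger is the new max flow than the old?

Original max flow = 2.
Edge P->Q does not cross the min cut (source side {P, Q, s}), so extra capacity there cannot help.
New max flow = 2. Increase = 0.

0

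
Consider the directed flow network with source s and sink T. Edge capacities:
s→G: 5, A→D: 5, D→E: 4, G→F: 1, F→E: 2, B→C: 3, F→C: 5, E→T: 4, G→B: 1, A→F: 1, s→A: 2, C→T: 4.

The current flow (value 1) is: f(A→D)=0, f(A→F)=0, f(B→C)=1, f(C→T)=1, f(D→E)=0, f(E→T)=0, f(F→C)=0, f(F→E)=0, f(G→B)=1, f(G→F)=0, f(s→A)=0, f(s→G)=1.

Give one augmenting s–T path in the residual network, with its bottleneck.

Residual along s→G→F→C→T: s→G: 4, G→F: 1, F→C: 5, C→T: 3.
Bottleneck = min = 1.

s→G→F→C→T, bottleneck 1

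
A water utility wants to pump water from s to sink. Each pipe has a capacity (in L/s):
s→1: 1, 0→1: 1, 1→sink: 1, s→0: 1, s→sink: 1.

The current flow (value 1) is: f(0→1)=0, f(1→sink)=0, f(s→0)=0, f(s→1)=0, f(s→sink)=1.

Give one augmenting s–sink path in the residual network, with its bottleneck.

Residual along s→1→sink: s→1: 1, 1→sink: 1.
Bottleneck = min = 1.

s→1→sink, bottleneck 1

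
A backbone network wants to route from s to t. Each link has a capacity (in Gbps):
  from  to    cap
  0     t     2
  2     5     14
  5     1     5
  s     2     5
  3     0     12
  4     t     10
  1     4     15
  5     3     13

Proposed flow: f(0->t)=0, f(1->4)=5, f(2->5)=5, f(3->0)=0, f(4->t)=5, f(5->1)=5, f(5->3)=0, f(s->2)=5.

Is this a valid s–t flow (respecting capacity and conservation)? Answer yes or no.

Yes

Every edge has 0 ≤ f(e) ≤ cap(e).
At each intermediate node, inflow equals outflow.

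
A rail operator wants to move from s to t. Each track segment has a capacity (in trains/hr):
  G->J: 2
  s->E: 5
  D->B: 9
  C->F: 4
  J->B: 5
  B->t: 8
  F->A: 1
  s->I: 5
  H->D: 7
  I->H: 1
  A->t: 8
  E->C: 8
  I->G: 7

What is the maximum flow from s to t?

4

Augment s->E->C->F->A->t: bottleneck 1. Total 1.
Augment s->I->G->J->B->t: bottleneck 2. Total 3.
Augment s->I->H->D->B->t: bottleneck 1. Total 4.
No augmenting path remains in the residual graph.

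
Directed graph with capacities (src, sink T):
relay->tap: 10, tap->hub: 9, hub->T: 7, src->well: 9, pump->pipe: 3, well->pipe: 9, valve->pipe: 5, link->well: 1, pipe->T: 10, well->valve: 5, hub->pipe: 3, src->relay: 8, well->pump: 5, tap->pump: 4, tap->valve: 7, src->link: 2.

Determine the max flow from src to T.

17

Augment src->well->pipe->T: bottleneck 9. Total 9.
Augment src->relay->tap->hub->T: bottleneck 7. Total 16.
Augment src->relay->tap->valve->pipe->T: bottleneck 1. Total 17.
No augmenting path remains in the residual graph.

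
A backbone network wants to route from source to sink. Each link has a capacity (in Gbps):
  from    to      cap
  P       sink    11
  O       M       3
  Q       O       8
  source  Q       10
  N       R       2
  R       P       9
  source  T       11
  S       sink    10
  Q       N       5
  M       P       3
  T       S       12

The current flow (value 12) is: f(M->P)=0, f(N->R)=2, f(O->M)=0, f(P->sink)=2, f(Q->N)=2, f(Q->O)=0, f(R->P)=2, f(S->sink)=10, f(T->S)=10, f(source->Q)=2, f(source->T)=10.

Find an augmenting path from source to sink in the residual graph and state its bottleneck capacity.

source->Q->O->M->P->sink, bottleneck 3

Residual along source->Q->O->M->P->sink: source->Q: 8, Q->O: 8, O->M: 3, M->P: 3, P->sink: 9.
Bottleneck = min = 3.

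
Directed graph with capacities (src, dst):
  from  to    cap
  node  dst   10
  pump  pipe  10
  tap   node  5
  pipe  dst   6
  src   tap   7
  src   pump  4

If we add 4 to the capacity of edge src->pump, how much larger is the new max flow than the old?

Original max flow = 9.
After raising cap(src->pump), augmenting paths through that edge carry 2 more units.
New max flow = 11. Increase = 2.

2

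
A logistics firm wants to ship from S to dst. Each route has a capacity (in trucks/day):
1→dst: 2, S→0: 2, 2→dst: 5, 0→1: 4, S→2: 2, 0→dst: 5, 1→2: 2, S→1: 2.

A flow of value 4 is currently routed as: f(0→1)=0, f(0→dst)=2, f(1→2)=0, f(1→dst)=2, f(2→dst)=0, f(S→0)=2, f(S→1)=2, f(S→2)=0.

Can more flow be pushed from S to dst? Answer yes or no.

Yes

Residual path S→2→dst has bottleneck 2 > 0.
Pushing 2 along it raises the flow to 6, so the given flow is not maximum.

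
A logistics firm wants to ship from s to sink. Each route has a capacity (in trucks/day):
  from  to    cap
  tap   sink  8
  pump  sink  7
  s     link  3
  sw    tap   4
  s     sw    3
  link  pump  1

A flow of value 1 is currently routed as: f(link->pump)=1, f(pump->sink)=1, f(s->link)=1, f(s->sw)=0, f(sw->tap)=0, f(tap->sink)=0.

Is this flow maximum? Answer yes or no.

No

Residual path s->sw->tap->sink has bottleneck 3 > 0.
Pushing 3 along it raises the flow to 4, so the given flow is not maximum.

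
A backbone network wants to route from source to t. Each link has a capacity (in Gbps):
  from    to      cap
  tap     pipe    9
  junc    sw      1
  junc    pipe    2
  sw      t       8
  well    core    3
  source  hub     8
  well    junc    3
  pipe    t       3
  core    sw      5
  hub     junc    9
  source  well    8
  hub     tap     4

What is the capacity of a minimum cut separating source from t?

7

Max flow = 7 (via 3 augmenting paths).
In the residual at optimum, the set reachable from source is {hub, junc, pipe, source, tap, well}.
Cut edges: well→core (cap 3), junc→sw (cap 1), pipe→t (cap 3). Sum = 7.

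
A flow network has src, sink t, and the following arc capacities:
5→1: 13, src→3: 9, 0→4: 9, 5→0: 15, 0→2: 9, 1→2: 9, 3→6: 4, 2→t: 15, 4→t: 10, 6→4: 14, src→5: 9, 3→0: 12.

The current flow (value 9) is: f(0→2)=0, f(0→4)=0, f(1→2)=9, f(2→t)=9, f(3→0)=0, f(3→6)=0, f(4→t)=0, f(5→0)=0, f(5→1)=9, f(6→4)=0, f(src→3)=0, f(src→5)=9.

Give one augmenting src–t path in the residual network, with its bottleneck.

Residual along src→3→0→2→t: src→3: 9, 3→0: 12, 0→2: 9, 2→t: 6.
Bottleneck = min = 6.

src→3→0→2→t, bottleneck 6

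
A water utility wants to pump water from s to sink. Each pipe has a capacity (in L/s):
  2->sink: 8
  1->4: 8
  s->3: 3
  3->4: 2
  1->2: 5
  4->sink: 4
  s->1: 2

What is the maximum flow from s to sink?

Augment s->3->4->sink: bottleneck 2. Total 2.
Augment s->1->4->sink: bottleneck 2. Total 4.
No augmenting path remains in the residual graph.

4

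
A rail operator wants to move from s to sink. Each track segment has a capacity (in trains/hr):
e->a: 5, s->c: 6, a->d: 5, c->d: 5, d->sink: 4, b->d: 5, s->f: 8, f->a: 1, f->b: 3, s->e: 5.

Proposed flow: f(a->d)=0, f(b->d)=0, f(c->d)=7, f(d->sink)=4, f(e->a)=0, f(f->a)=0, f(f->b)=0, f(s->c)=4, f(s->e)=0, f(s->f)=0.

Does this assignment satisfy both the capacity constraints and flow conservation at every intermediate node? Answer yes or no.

No

Capacity violated on c->d: flow 7 > capacity 5.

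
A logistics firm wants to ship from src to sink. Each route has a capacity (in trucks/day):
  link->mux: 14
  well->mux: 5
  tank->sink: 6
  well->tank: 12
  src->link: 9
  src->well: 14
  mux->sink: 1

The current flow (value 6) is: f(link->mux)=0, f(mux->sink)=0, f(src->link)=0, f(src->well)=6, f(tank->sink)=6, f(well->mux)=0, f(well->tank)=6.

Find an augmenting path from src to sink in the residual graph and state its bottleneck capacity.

src->well->mux->sink, bottleneck 1

Residual along src->well->mux->sink: src->well: 8, well->mux: 5, mux->sink: 1.
Bottleneck = min = 1.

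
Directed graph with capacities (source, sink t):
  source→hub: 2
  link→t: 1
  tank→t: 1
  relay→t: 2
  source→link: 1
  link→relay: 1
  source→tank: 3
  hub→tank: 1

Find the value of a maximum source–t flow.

Augment source→link→t: bottleneck 1. Total 1.
Augment source→tank→t: bottleneck 1. Total 2.
No augmenting path remains in the residual graph.

2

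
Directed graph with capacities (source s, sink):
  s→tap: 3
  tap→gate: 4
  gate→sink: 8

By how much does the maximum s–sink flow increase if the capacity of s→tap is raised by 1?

1

Original max flow = 3.
After raising cap(s→tap), augmenting paths through that edge carry 1 more unit.
New max flow = 4. Increase = 1.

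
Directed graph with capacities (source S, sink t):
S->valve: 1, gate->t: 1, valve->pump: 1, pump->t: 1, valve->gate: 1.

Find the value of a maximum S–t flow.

Augment S->valve->gate->t: bottleneck 1. Total 1.
No augmenting path remains in the residual graph.

1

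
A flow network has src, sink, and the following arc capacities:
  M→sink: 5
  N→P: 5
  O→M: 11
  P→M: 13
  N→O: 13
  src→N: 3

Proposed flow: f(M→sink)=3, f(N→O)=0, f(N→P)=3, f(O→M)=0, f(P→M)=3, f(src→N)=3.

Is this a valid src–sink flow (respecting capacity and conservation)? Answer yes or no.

Yes

Every edge has 0 ≤ f(e) ≤ cap(e).
At each intermediate node, inflow equals outflow.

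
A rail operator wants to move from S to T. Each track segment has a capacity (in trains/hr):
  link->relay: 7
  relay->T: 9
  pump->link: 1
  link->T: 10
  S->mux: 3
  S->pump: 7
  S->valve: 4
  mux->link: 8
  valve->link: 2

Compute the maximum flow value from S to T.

6

Augment S->mux->link->T: bottleneck 3. Total 3.
Augment S->valve->link->T: bottleneck 2. Total 5.
Augment S->pump->link->T: bottleneck 1. Total 6.
No augmenting path remains in the residual graph.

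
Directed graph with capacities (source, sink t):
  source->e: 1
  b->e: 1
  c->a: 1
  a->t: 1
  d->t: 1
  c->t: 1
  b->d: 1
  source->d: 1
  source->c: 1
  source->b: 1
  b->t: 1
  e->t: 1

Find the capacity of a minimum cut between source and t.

Max flow = 4 (via 4 augmenting paths).
In the residual at optimum, the set reachable from source is {source}.
Cut edges: source->b (cap 1), source->d (cap 1), source->c (cap 1), source->e (cap 1). Sum = 4.

4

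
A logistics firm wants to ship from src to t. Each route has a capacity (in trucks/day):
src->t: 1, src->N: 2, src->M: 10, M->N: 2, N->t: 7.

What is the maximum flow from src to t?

Augment src->t: bottleneck 1. Total 1.
Augment src->N->t: bottleneck 2. Total 3.
Augment src->M->N->t: bottleneck 2. Total 5.
No augmenting path remains in the residual graph.

5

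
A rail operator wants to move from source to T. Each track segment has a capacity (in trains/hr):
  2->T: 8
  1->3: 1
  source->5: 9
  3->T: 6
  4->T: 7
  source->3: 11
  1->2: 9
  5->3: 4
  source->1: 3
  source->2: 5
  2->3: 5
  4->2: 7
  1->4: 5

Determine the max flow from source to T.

Augment source->2->T: bottleneck 5. Total 5.
Augment source->3->T: bottleneck 6. Total 11.
Augment source->1->4->T: bottleneck 3. Total 14.
No augmenting path remains in the residual graph.

14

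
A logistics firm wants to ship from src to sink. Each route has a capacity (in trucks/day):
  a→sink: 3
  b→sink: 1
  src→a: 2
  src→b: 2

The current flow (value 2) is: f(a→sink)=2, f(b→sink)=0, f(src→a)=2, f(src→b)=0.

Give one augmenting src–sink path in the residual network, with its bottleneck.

src→b→sink, bottleneck 1

Residual along src→b→sink: src→b: 2, b→sink: 1.
Bottleneck = min = 1.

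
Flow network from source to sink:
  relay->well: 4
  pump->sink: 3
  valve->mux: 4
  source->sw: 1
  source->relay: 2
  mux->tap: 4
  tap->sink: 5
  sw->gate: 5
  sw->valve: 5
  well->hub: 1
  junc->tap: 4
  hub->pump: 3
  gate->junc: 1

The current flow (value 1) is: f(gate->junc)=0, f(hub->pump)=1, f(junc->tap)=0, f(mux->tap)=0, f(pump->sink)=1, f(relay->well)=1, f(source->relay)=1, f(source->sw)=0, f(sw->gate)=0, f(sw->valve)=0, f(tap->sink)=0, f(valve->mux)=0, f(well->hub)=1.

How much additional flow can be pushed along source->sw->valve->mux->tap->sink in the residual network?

1

Residual capacities along the path: source->sw: 1, sw->valve: 5, valve->mux: 4, mux->tap: 4, tap->sink: 5.
Minimum is 1.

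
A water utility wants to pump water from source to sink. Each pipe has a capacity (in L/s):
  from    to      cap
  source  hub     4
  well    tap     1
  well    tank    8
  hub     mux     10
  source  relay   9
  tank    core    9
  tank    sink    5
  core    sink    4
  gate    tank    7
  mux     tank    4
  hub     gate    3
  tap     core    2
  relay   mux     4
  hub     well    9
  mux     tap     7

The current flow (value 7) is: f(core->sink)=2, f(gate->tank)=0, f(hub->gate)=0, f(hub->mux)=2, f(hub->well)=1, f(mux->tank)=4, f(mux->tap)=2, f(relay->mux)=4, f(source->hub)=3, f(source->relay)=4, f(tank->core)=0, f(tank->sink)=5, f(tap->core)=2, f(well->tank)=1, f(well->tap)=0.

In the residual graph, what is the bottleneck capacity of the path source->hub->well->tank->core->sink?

1

Residual capacities along the path: source->hub: 1, hub->well: 8, well->tank: 7, tank->core: 9, core->sink: 2.
Minimum is 1.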